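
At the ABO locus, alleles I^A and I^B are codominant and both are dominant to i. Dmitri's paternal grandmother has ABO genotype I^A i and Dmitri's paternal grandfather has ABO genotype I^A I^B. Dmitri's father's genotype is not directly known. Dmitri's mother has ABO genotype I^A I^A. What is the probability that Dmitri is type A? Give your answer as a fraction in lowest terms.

Dmitri's father's ABO genotype from I^A i × I^A I^B: 1/4 I^A I^A, 1/4 I^A I^B, 1/4 I^A i, 1/4 I^B i.
Crossing each possibility with the mother I^A I^A and summing P(type A): 1/4·1 + 1/4·1/2 + 1/4·1 + 1/4·1/2 = 3/4.

3/4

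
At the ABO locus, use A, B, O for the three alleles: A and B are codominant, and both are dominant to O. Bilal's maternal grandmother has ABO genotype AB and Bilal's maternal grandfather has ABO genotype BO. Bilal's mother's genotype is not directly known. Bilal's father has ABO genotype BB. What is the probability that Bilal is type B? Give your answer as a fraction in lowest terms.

Bilal's mother's ABO genotype from AB × BO: 1/4 AB, 1/4 AO, 1/4 BB, 1/4 BO.
Crossing each possibility with the father BB and summing P(type B): 1/4·1/2 + 1/4·1/2 + 1/4·1 + 1/4·1 = 3/4.

3/4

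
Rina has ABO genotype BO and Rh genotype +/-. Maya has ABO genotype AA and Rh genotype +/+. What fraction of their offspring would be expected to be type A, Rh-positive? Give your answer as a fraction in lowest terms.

ABO cross BO × AA → offspring phenotypes: 1/2 A, 1/2 AB.
Rh cross +/- × +/+ → 1 Rh+.
Independent loci: P(type A, Rh-positive) = 1/2 × 1 = 1/2.

1/2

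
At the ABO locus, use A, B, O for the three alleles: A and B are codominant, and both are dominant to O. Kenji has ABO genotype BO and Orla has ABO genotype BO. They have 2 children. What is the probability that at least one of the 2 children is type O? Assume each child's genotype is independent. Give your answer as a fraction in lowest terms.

ABO cross BO × BO → 1/4 O, 3/4 B.
So P(type O) = 1/4 per child.
P(none) = (3/4)^2 = 9/16; P(at least one) = 1 − 9/16 = 7/16.

7/16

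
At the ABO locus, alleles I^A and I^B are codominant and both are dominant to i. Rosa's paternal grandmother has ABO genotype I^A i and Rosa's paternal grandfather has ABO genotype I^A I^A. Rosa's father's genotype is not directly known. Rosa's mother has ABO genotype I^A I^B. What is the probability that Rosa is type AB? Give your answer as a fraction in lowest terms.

3/8

Rosa's father's ABO genotype from I^A i × I^A I^A: 1/2 I^A I^A, 1/2 I^A i.
Crossing each possibility with the mother I^A I^B and summing P(type AB): 1/2·1/2 + 1/2·1/4 = 3/8.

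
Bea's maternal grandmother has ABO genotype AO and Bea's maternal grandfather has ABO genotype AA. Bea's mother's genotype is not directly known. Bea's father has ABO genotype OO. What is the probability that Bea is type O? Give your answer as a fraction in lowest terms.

1/4

Bea's mother's ABO genotype from AO × AA: 1/2 AA, 1/2 AO.
Crossing each possibility with the father OO and summing P(type O): 1/2·0 + 1/2·1/2 = 1/4.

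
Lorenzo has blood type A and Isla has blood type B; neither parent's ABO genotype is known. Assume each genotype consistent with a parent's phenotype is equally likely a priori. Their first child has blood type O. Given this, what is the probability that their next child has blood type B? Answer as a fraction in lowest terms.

Possible genotypes: Lorenzo ∈ {I^A I^A, I^A i}; Isla ∈ {I^B I^B, I^B i}.
Weight each parental genotype pair by prior × P(type-O child):
  I^A i × I^B i: posterior weight 1; P(next child type B) = 1/4.
Weighted sum = 1/4.

1/4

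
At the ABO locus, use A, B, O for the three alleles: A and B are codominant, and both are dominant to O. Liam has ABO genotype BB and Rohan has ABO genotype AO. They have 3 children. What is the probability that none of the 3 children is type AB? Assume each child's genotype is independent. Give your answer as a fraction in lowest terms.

1/8

ABO cross BB × AO → 1/2 B, 1/2 AB.
So P(type AB) = 1/2 per child.
P(not type AB) = 1/2 for one child; (1/2)^3 = 1/8.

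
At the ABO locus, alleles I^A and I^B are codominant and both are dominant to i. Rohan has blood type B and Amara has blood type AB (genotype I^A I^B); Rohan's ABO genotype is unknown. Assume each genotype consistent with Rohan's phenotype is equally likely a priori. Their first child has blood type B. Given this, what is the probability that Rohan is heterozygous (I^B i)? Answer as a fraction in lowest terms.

1/2

Possible genotypes: Rohan ∈ {I^B I^B, I^B i}; Amara ∈ {I^A I^B}.
Weight each parental genotype pair by prior × P(type-B child):
  I^B I^B × I^A I^B: posterior weight 1/2.
  I^B i × I^A I^B: posterior weight 1/2.
Sum the posterior weight over pairs where Rohan is I^B i: 1/2.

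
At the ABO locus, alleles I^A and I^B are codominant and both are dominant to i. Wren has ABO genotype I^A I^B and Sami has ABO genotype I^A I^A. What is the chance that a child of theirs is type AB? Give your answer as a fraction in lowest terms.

1/2

ABO cross I^A I^B × I^A I^A → offspring phenotypes: 1/2 A, 1/2 AB.
So P(type AB) = 1/2.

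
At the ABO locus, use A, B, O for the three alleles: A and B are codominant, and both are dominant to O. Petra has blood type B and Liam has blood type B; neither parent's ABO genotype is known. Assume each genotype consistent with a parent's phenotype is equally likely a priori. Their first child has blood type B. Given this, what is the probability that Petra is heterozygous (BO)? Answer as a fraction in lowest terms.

7/15

Possible genotypes: Petra ∈ {BB, BO}; Liam ∈ {BB, BO}.
Weight each parental genotype pair by prior × P(type-B child):
  BB × BB: posterior weight 4/15.
  BB × BO: posterior weight 4/15.
  BO × BB: posterior weight 4/15.
  BO × BO: posterior weight 1/5.
Sum the posterior weight over pairs where Petra is BO: 7/15.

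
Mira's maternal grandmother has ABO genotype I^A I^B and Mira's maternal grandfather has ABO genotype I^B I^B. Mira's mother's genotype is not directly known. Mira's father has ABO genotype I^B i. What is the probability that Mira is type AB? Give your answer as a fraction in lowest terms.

Mira's mother's ABO genotype from I^A I^B × I^B I^B: 1/2 I^A I^B, 1/2 I^B I^B.
Crossing each possibility with the father I^B i and summing P(type AB): 1/2·1/4 + 1/2·0 = 1/8.

1/8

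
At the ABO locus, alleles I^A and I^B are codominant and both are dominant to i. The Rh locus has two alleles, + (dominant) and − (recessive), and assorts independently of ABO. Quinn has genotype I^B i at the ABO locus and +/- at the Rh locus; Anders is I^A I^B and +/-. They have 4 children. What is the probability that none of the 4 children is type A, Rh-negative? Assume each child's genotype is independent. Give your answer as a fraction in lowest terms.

ABO cross I^B i × I^A I^B → 1/4 A, 1/2 B, 1/4 AB.
Rh cross +/- × +/- → 3/4 Rh+, 1/4 Rh-; so P(type A, Rh-negative) = 1/4 × 1/4 = 1/16 per child.
P(not type A, Rh-negative) = 15/16 for one child; (15/16)^4 = 50625/65536.

50625/65536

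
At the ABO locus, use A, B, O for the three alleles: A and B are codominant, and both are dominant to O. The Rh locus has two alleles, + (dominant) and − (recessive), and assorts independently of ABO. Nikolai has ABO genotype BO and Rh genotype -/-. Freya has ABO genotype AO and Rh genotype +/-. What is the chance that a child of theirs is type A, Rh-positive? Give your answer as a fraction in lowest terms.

ABO cross BO × AO → offspring phenotypes: 1/4 O, 1/4 A, 1/4 B, 1/4 AB.
Rh cross -/- × +/- → 1/2 Rh+, 1/2 Rh-.
Independent loci: P(type A, Rh-positive) = 1/4 × 1/2 = 1/8.

1/8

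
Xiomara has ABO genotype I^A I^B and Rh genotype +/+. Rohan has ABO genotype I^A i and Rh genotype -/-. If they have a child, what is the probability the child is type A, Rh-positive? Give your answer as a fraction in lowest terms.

ABO cross I^A I^B × I^A i → offspring phenotypes: 1/2 A, 1/4 B, 1/4 AB.
Rh cross +/+ × -/- → 1 Rh+.
Independent loci: P(type A, Rh-positive) = 1/2 × 1 = 1/2.

1/2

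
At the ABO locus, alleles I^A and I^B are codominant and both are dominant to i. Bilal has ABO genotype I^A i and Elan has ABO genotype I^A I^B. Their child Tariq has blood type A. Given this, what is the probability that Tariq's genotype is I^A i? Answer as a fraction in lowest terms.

Cross I^A i × I^A I^B → 1/4 I^A I^A, 1/4 I^A I^B, 1/4 I^A i, 1/4 I^B i.
Type-A genotypes among offspring: I^A I^A (1/4), I^A i (1/4); total 1/2.
P(I^A i | type A) = (1/4) / (1/2) = 1/2.

1/2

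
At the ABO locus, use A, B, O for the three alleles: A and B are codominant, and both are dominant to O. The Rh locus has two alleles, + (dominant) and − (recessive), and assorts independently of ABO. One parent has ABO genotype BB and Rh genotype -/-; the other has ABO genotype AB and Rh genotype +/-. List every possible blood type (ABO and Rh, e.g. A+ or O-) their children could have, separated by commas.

B+, B-, AB+, AB-

Gametes from BB × AB give offspring ABO genotypes AB, BB, i.e. phenotypes B, AB.
Rh cross -/- × +/- → phenotypes Rh+, Rh-.
Combining independently: B+, B-, AB+, AB-.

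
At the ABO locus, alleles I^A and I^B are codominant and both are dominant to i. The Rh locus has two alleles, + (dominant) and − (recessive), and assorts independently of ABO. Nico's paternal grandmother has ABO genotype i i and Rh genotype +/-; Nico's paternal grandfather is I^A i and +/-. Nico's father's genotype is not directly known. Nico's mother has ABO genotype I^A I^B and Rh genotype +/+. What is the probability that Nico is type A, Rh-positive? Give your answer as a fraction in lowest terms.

Nico's father's ABO genotype from i i × I^A i: 1/2 I^A i, 1/2 i i.
Crossing each possibility with the mother I^A I^B and summing P(type A): 1/2·1/2 + 1/2·1/2 = 1/2.
Similarly for Rh via the father's Rh distribution: P(Rh+) = 1.
Independent loci: 1/2 × 1 = 1/2.

1/2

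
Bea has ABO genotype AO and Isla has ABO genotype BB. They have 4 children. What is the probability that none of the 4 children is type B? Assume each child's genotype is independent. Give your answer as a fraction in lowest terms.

1/16

ABO cross AO × BB → 1/2 B, 1/2 AB.
So P(type B) = 1/2 per child.
P(not type B) = 1/2 for one child; (1/2)^4 = 1/16.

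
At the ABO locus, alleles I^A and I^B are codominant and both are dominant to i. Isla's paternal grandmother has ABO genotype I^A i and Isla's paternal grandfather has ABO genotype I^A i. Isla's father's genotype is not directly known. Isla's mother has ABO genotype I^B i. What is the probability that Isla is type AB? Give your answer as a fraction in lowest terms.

Isla's father's ABO genotype from I^A i × I^A i: 1/4 I^A I^A, 1/2 I^A i, 1/4 i i.
Crossing each possibility with the mother I^B i and summing P(type AB): 1/4·1/2 + 1/2·1/4 + 1/4·0 = 1/4.

1/4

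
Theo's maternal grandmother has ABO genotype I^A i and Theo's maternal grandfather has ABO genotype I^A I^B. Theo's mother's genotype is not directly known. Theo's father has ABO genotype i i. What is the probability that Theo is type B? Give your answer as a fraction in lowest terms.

Theo's mother's ABO genotype from I^A i × I^A I^B: 1/4 I^A I^A, 1/4 I^A I^B, 1/4 I^A i, 1/4 I^B i.
Crossing each possibility with the father i i and summing P(type B): 1/4·0 + 1/4·1/2 + 1/4·0 + 1/4·1/2 = 1/4.

1/4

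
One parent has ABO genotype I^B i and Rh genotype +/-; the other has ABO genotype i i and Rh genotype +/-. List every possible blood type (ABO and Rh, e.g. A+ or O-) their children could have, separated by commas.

O+, O-, B+, B-

Gametes from I^B i × i i give offspring ABO genotypes I^B i, i i, i.e. phenotypes O, B.
Rh cross +/- × +/- → phenotypes Rh+, Rh-.
Combining independently: O+, O-, B+, B-.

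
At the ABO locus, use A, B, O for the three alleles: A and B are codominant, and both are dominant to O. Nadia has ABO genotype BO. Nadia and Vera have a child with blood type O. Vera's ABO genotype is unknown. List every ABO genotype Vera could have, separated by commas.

For each candidate genotype of Vera, check whether crossing it with BO can produce every observed child phenotype.
  AA → possible child types {A, AB} ✗
  AB → possible child types {A, B, AB} ✗
  AO → possible child types {O, A, B, AB} ✓
  BB → possible child types {B} ✗
  BO → possible child types {O, B} ✓
  OO → possible child types {O, B} ✓

AO, BO, OO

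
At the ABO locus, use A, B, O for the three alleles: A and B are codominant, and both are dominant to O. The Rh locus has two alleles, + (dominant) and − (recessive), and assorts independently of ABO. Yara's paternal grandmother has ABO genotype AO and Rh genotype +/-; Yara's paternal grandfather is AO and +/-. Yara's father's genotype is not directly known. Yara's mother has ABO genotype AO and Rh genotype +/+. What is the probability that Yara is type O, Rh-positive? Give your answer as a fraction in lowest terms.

1/4

Yara's father's ABO genotype from AO × AO: 1/4 AA, 1/2 AO, 1/4 OO.
Crossing each possibility with the mother AO and summing P(type O): 1/4·0 + 1/2·1/4 + 1/4·1/2 = 1/4.
Similarly for Rh via the father's Rh distribution: P(Rh+) = 1.
Independent loci: 1/4 × 1 = 1/4.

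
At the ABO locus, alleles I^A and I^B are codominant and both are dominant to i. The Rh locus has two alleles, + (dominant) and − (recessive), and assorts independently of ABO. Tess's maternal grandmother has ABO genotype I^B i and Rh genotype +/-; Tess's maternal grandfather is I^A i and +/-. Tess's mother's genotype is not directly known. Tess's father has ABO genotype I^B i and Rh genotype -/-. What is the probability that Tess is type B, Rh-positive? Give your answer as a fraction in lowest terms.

Tess's mother's ABO genotype from I^B i × I^A i: 1/4 I^A I^B, 1/4 I^A i, 1/4 I^B i, 1/4 i i.
Crossing each possibility with the father I^B i and summing P(type B): 1/4·1/2 + 1/4·1/4 + 1/4·3/4 + 1/4·1/2 = 1/2.
Similarly for Rh via the mother's Rh distribution: P(Rh+) = 1/2.
Independent loci: 1/2 × 1/2 = 1/4.

1/4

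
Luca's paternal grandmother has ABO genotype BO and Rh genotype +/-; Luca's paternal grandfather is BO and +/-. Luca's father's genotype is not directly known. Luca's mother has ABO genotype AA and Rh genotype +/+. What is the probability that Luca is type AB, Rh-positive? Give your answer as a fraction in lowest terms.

Luca's father's ABO genotype from BO × BO: 1/4 BB, 1/2 BO, 1/4 OO.
Crossing each possibility with the mother AA and summing P(type AB): 1/4·1 + 1/2·1/2 + 1/4·0 = 1/2.
Similarly for Rh via the father's Rh distribution: P(Rh+) = 1.
Independent loci: 1/2 × 1 = 1/2.

1/2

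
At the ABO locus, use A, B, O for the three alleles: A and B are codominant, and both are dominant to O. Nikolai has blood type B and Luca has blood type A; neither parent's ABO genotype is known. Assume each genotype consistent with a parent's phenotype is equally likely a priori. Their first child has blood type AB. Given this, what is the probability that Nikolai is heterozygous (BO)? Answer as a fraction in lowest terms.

1/3

Possible genotypes: Nikolai ∈ {BB, BO}; Luca ∈ {AA, AO}.
Weight each parental genotype pair by prior × P(type-AB child):
  BB × AA: posterior weight 4/9.
  BB × AO: posterior weight 2/9.
  BO × AA: posterior weight 2/9.
  BO × AO: posterior weight 1/9.
Sum the posterior weight over pairs where Nikolai is BO: 1/3.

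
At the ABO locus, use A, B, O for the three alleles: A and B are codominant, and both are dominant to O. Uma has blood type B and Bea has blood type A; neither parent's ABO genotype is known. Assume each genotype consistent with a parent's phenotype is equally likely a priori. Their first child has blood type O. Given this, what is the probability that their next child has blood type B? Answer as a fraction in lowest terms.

Possible genotypes: Uma ∈ {BB, BO}; Bea ∈ {AA, AO}.
Weight each parental genotype pair by prior × P(type-O child):
  BO × AO: posterior weight 1; P(next child type B) = 1/4.
Weighted sum = 1/4.

1/4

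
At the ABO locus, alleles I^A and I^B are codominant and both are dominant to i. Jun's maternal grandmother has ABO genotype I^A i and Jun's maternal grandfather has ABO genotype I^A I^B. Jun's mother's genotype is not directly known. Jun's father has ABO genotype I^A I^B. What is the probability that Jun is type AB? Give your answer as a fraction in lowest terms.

Jun's mother's ABO genotype from I^A i × I^A I^B: 1/4 I^A I^A, 1/4 I^A I^B, 1/4 I^A i, 1/4 I^B i.
Crossing each possibility with the father I^A I^B and summing P(type AB): 1/4·1/2 + 1/4·1/2 + 1/4·1/4 + 1/4·1/4 = 3/8.

3/8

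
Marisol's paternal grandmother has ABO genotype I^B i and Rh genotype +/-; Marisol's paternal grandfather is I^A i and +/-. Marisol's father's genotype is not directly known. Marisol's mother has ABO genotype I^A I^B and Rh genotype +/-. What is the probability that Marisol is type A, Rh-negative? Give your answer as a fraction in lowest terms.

3/32

Marisol's father's ABO genotype from I^B i × I^A i: 1/4 I^A I^B, 1/4 I^A i, 1/4 I^B i, 1/4 i i.
Crossing each possibility with the mother I^A I^B and summing P(type A): 1/4·1/4 + 1/4·1/2 + 1/4·1/4 + 1/4·1/2 = 3/8.
Similarly for Rh via the father's Rh distribution: P(Rh-) = 1/4.
Independent loci: 3/8 × 1/4 = 3/32.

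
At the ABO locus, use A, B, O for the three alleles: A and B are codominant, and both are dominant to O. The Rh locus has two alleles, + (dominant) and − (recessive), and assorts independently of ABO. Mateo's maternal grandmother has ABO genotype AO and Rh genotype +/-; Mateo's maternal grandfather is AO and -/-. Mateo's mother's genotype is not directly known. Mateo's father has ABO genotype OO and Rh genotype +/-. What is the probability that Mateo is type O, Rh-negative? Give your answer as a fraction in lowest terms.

Mateo's mother's ABO genotype from AO × AO: 1/4 AA, 1/2 AO, 1/4 OO.
Crossing each possibility with the father OO and summing P(type O): 1/4·0 + 1/2·1/2 + 1/4·1 = 1/2.
Similarly for Rh via the mother's Rh distribution: P(Rh-) = 3/8.
Independent loci: 1/2 × 3/8 = 3/16.

3/16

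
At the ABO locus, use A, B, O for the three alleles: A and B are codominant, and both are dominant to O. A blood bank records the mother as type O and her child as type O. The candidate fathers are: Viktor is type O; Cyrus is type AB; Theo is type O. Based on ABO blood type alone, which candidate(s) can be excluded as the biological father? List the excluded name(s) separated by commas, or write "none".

Cyrus

A candidate is excluded only if no genotype consistent with his phenotype could produce a type O child with a type O mother.
Cyrus (type AB): no genotype consistent with that phenotype can produce a type-O child with a type-O mother.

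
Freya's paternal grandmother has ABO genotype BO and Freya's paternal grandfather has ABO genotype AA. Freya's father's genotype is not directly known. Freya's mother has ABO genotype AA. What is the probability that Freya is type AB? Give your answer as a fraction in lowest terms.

1/4

Freya's father's ABO genotype from BO × AA: 1/2 AB, 1/2 AO.
Crossing each possibility with the mother AA and summing P(type AB): 1/2·1/2 + 1/2·0 = 1/4.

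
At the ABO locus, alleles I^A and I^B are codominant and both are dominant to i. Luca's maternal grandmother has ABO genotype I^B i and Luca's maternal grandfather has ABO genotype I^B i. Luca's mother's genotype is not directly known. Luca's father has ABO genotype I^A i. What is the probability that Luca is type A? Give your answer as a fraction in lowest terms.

1/4

Luca's mother's ABO genotype from I^B i × I^B i: 1/4 I^B I^B, 1/2 I^B i, 1/4 i i.
Crossing each possibility with the father I^A i and summing P(type A): 1/4·0 + 1/2·1/4 + 1/4·1/2 = 1/4.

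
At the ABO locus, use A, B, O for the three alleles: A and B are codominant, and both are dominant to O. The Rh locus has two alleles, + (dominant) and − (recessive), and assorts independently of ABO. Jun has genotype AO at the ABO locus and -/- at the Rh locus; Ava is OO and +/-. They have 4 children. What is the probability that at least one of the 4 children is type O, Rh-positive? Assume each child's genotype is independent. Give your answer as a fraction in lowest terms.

175/256

ABO cross AO × OO → 1/2 O, 1/2 A.
Rh cross -/- × +/- → 1/2 Rh+, 1/2 Rh-; so P(type O, Rh-positive) = 1/2 × 1/2 = 1/4 per child.
P(none) = (3/4)^4 = 81/256; P(at least one) = 1 − 81/256 = 175/256.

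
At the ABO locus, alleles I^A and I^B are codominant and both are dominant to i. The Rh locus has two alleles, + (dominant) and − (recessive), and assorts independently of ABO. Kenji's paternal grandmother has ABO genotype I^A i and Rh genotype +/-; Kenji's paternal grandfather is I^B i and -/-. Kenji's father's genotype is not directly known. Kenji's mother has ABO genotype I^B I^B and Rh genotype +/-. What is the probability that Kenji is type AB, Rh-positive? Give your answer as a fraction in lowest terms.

Kenji's father's ABO genotype from I^A i × I^B i: 1/4 I^A I^B, 1/4 I^A i, 1/4 I^B i, 1/4 i i.
Crossing each possibility with the mother I^B I^B and summing P(type AB): 1/4·1/2 + 1/4·1/2 + 1/4·0 + 1/4·0 = 1/4.
Similarly for Rh via the father's Rh distribution: P(Rh+) = 5/8.
Independent loci: 1/4 × 5/8 = 5/32.

5/32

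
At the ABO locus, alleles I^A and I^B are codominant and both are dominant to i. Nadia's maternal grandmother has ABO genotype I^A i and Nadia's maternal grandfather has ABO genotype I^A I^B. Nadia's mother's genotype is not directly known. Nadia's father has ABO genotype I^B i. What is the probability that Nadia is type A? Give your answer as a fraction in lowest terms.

1/4

Nadia's mother's ABO genotype from I^A i × I^A I^B: 1/4 I^A I^A, 1/4 I^A I^B, 1/4 I^A i, 1/4 I^B i.
Crossing each possibility with the father I^B i and summing P(type A): 1/4·1/2 + 1/4·1/4 + 1/4·1/4 + 1/4·0 = 1/4.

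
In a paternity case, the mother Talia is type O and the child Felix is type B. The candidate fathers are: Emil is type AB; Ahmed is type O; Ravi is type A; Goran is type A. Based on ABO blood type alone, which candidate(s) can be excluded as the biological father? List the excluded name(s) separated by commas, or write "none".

Ahmed, Ravi, Goran

A candidate is excluded only if no genotype consistent with his phenotype could produce a type B child with a type O mother.
Ahmed (type O): no genotype consistent with that phenotype can produce a type-B child with a type-O mother.
Ravi (type A): no genotype consistent with that phenotype can produce a type-B child with a type-O mother.
Goran (type A): no genotype consistent with that phenotype can produce a type-B child with a type-O mother.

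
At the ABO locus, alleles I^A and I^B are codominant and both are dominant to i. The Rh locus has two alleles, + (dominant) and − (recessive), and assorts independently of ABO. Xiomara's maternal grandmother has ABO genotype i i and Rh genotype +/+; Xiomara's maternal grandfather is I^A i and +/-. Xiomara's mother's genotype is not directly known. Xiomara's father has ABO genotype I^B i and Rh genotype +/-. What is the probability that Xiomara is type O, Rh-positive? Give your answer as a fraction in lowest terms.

21/64

Xiomara's mother's ABO genotype from i i × I^A i: 1/2 I^A i, 1/2 i i.
Crossing each possibility with the father I^B i and summing P(type O): 1/2·1/4 + 1/2·1/2 = 3/8.
Similarly for Rh via the mother's Rh distribution: P(Rh+) = 7/8.
Independent loci: 3/8 × 7/8 = 21/64.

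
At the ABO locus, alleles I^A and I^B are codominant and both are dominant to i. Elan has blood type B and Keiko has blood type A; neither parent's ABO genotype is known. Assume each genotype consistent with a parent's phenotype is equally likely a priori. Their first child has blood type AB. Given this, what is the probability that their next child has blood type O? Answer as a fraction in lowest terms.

Possible genotypes: Elan ∈ {I^B I^B, I^B i}; Keiko ∈ {I^A I^A, I^A i}.
Weight each parental genotype pair by prior × P(type-AB child):
  I^B I^B × I^A I^A: posterior weight 4/9; P(next child type O) = 0.
  I^B I^B × I^A i: posterior weight 2/9; P(next child type O) = 0.
  I^B i × I^A I^A: posterior weight 2/9; P(next child type O) = 0.
  I^B i × I^A i: posterior weight 1/9; P(next child type O) = 1/4.
Weighted sum = 1/36.

1/36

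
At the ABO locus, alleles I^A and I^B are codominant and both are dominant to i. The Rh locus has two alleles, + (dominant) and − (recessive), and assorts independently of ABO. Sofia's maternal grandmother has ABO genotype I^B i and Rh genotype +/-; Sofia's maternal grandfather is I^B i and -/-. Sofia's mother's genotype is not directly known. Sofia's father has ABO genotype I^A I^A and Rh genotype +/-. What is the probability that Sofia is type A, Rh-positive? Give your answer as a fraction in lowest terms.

5/16

Sofia's mother's ABO genotype from I^B i × I^B i: 1/4 I^B I^B, 1/2 I^B i, 1/4 i i.
Crossing each possibility with the father I^A I^A and summing P(type A): 1/4·0 + 1/2·1/2 + 1/4·1 = 1/2.
Similarly for Rh via the mother's Rh distribution: P(Rh+) = 5/8.
Independent loci: 1/2 × 5/8 = 5/16.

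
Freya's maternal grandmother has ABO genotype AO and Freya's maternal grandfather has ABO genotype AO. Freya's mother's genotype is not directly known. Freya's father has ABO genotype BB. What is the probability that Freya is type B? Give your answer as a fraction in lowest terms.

Freya's mother's ABO genotype from AO × AO: 1/4 AA, 1/2 AO, 1/4 OO.
Crossing each possibility with the father BB and summing P(type B): 1/4·0 + 1/2·1/2 + 1/4·1 = 1/2.

1/2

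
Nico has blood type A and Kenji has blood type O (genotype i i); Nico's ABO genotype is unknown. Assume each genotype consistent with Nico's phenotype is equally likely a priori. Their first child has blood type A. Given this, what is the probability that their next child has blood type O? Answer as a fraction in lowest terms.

Possible genotypes: Nico ∈ {I^A I^A, I^A i}; Kenji ∈ {i i}.
Weight each parental genotype pair by prior × P(type-A child):
  I^A I^A × i i: posterior weight 2/3; P(next child type O) = 0.
  I^A i × i i: posterior weight 1/3; P(next child type O) = 1/2.
Weighted sum = 1/6.

1/6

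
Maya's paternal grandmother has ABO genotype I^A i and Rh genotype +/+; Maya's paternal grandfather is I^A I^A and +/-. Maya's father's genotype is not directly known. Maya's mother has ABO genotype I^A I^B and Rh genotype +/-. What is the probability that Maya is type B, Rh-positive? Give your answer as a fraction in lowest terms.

Maya's father's ABO genotype from I^A i × I^A I^A: 1/2 I^A I^A, 1/2 I^A i.
Crossing each possibility with the mother I^A I^B and summing P(type B): 1/2·0 + 1/2·1/4 = 1/8.
Similarly for Rh via the father's Rh distribution: P(Rh+) = 7/8.
Independent loci: 1/8 × 7/8 = 7/64.

7/64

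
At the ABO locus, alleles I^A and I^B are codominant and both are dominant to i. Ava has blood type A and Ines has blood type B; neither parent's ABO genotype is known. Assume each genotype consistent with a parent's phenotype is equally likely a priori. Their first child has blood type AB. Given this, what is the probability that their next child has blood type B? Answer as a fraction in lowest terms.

5/36

Possible genotypes: Ava ∈ {I^A I^A, I^A i}; Ines ∈ {I^B I^B, I^B i}.
Weight each parental genotype pair by prior × P(type-AB child):
  I^A I^A × I^B I^B: posterior weight 4/9; P(next child type B) = 0.
  I^A I^A × I^B i: posterior weight 2/9; P(next child type B) = 0.
  I^A i × I^B I^B: posterior weight 2/9; P(next child type B) = 1/2.
  I^A i × I^B i: posterior weight 1/9; P(next child type B) = 1/4.
Weighted sum = 5/36.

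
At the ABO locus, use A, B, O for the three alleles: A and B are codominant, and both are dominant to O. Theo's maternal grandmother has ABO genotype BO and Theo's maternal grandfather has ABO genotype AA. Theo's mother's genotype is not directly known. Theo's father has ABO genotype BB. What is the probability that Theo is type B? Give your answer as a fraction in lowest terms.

1/2

Theo's mother's ABO genotype from BO × AA: 1/2 AB, 1/2 AO.
Crossing each possibility with the father BB and summing P(type B): 1/2·1/2 + 1/2·1/2 = 1/2.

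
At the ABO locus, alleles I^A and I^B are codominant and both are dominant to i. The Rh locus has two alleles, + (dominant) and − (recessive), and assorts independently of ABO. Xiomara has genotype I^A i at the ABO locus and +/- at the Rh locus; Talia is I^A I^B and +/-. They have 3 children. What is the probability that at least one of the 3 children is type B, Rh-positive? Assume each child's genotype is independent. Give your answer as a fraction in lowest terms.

1899/4096

ABO cross I^A i × I^A I^B → 1/2 A, 1/4 B, 1/4 AB.
Rh cross +/- × +/- → 3/4 Rh+, 1/4 Rh-; so P(type B, Rh-positive) = 1/4 × 3/4 = 3/16 per child.
P(none) = (13/16)^3 = 2197/4096; P(at least one) = 1 − 2197/4096 = 1899/4096.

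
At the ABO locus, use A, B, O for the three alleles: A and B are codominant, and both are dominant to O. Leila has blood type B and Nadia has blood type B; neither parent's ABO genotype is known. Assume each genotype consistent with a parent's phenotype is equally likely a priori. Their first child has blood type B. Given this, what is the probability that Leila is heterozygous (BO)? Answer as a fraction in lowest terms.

7/15

Possible genotypes: Leila ∈ {BB, BO}; Nadia ∈ {BB, BO}.
Weight each parental genotype pair by prior × P(type-B child):
  BB × BB: posterior weight 4/15.
  BB × BO: posterior weight 4/15.
  BO × BB: posterior weight 4/15.
  BO × BO: posterior weight 1/5.
Sum the posterior weight over pairs where Leila is BO: 7/15.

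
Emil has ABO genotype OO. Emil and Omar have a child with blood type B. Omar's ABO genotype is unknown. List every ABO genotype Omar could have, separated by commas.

For each candidate genotype of Omar, check whether crossing it with OO can produce every observed child phenotype.
  AA → possible child types {A} ✗
  AB → possible child types {A, B} ✓
  AO → possible child types {O, A} ✗
  BB → possible child types {B} ✓
  BO → possible child types {O, B} ✓
  OO → possible child types {O} ✗

AB, BB, BO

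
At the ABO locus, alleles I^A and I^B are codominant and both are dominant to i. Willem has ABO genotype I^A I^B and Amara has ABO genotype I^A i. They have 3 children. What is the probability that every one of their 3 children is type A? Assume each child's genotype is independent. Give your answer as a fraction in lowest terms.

ABO cross I^A I^B × I^A i → 1/2 A, 1/4 B, 1/4 AB.
So P(type A) = 1/2 per child.
All 3 independent: (1/2)^3 = 1/8.

1/8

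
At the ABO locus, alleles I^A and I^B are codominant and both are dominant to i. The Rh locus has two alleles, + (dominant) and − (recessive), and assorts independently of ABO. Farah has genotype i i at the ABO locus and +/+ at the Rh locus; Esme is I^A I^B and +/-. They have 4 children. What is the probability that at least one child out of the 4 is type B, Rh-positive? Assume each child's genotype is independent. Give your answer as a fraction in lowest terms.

ABO cross i i × I^A I^B → 1/2 A, 1/2 B.
Rh cross +/+ × +/- → 1 Rh+; so P(type B, Rh-positive) = 1/2 × 1 = 1/2 per child.
P(none) = (1/2)^4 = 1/16; P(at least one) = 1 − 1/16 = 15/16.

15/16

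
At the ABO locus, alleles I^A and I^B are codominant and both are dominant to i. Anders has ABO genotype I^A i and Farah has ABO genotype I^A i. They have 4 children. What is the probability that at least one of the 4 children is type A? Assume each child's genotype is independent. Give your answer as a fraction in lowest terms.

255/256

ABO cross I^A i × I^A i → 1/4 O, 3/4 A.
So P(type A) = 3/4 per child.
P(none) = (1/4)^4 = 1/256; P(at least one) = 1 − 1/256 = 255/256.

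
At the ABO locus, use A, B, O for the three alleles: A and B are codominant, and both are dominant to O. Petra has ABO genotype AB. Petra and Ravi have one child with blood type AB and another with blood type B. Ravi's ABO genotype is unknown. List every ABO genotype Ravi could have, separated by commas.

For each candidate genotype of Ravi, check whether crossing it with AB can produce every observed child phenotype.
  AA → possible child types {A, AB} ✗
  AB → possible child types {A, B, AB} ✓
  AO → possible child types {A, B, AB} ✓
  BB → possible child types {B, AB} ✓
  BO → possible child types {A, B, AB} ✓
  OO → possible child types {A, B} ✗

AB, AO, BB, BO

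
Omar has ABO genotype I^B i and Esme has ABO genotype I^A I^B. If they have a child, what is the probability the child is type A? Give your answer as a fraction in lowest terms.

ABO cross I^B i × I^A I^B → offspring phenotypes: 1/4 A, 1/2 B, 1/4 AB.
So P(type A) = 1/4.

1/4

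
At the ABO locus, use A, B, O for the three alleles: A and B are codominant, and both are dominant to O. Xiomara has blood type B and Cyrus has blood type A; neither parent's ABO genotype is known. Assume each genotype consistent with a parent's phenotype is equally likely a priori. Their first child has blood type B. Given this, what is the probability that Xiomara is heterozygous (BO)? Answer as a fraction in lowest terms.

Possible genotypes: Xiomara ∈ {BB, BO}; Cyrus ∈ {AA, AO}.
Weight each parental genotype pair by prior × P(type-B child):
  BB × AO: posterior weight 2/3.
  BO × AO: posterior weight 1/3.
Sum the posterior weight over pairs where Xiomara is BO: 1/3.

1/3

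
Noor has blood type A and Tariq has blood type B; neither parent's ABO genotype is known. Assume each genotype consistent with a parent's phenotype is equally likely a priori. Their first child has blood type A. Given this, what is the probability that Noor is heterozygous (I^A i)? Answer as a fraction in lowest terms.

Possible genotypes: Noor ∈ {I^A I^A, I^A i}; Tariq ∈ {I^B I^B, I^B i}.
Weight each parental genotype pair by prior × P(type-A child):
  I^A I^A × I^B i: posterior weight 2/3.
  I^A i × I^B i: posterior weight 1/3.
Sum the posterior weight over pairs where Noor is I^A i: 1/3.

1/3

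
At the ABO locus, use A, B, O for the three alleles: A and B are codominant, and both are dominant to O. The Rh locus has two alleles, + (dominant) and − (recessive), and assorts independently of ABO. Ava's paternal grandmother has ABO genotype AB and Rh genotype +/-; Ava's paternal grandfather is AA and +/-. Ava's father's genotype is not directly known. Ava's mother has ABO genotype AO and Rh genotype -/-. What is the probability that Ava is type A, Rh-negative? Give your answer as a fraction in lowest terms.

Ava's father's ABO genotype from AB × AA: 1/2 AA, 1/2 AB.
Crossing each possibility with the mother AO and summing P(type A): 1/2·1 + 1/2·1/2 = 3/4.
Similarly for Rh via the father's Rh distribution: P(Rh-) = 1/2.
Independent loci: 3/4 × 1/2 = 3/8.

3/8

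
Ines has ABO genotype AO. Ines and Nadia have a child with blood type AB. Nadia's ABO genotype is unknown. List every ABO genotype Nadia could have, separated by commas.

AB, BB, BO

For each candidate genotype of Nadia, check whether crossing it with AO can produce every observed child phenotype.
  AA → possible child types {A} ✗
  AB → possible child types {A, B, AB} ✓
  AO → possible child types {O, A} ✗
  BB → possible child types {B, AB} ✓
  BO → possible child types {O, A, B, AB} ✓
  OO → possible child types {O, A} ✗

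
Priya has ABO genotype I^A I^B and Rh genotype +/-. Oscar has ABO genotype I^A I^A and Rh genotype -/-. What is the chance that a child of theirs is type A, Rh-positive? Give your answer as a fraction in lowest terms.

1/4

ABO cross I^A I^B × I^A I^A → offspring phenotypes: 1/2 A, 1/2 AB.
Rh cross +/- × -/- → 1/2 Rh+, 1/2 Rh-.
Independent loci: P(type A, Rh-positive) = 1/2 × 1/2 = 1/4.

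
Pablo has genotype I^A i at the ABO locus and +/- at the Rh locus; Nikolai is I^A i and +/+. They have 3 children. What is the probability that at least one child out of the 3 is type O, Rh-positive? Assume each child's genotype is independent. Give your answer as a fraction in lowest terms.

ABO cross I^A i × I^A i → 1/4 O, 3/4 A.
Rh cross +/- × +/+ → 1 Rh+; so P(type O, Rh-positive) = 1/4 × 1 = 1/4 per child.
P(none) = (3/4)^3 = 27/64; P(at least one) = 1 − 27/64 = 37/64.

37/64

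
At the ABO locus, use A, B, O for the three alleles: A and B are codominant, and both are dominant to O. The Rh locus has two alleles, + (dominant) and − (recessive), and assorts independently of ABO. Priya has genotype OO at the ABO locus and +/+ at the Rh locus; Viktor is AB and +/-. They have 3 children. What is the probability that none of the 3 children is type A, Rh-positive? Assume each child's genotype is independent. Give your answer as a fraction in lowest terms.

1/8

ABO cross OO × AB → 1/2 A, 1/2 B.
Rh cross +/+ × +/- → 1 Rh+; so P(type A, Rh-positive) = 1/2 × 1 = 1/2 per child.
P(not type A, Rh-positive) = 1/2 for one child; (1/2)^3 = 1/8.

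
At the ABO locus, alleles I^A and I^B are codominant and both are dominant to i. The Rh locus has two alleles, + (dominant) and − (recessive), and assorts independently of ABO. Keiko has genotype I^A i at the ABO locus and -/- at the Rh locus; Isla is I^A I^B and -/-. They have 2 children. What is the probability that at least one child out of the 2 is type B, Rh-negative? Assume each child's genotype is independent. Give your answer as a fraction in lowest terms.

7/16

ABO cross I^A i × I^A I^B → 1/2 A, 1/4 B, 1/4 AB.
Rh cross -/- × -/- → 1 Rh-; so P(type B, Rh-negative) = 1/4 × 1 = 1/4 per child.
P(none) = (3/4)^2 = 9/16; P(at least one) = 1 − 9/16 = 7/16.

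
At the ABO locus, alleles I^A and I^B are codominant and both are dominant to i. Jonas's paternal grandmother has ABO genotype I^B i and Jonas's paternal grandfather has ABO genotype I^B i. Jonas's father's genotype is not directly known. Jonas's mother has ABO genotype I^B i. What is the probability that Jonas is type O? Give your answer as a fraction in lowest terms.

1/4

Jonas's father's ABO genotype from I^B i × I^B i: 1/4 I^B I^B, 1/2 I^B i, 1/4 i i.
Crossing each possibility with the mother I^B i and summing P(type O): 1/4·0 + 1/2·1/4 + 1/4·1/2 = 1/4.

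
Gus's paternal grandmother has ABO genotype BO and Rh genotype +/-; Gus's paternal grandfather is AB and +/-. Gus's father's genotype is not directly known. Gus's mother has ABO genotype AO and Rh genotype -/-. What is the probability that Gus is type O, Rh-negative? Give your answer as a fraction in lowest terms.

Gus's father's ABO genotype from BO × AB: 1/4 AB, 1/4 AO, 1/4 BB, 1/4 BO.
Crossing each possibility with the mother AO and summing P(type O): 1/4·0 + 1/4·1/4 + 1/4·0 + 1/4·1/4 = 1/8.
Similarly for Rh via the father's Rh distribution: P(Rh-) = 1/2.
Independent loci: 1/8 × 1/2 = 1/16.

1/16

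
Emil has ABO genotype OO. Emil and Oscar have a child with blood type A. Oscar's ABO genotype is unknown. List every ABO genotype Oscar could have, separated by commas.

AA, AB, AO

For each candidate genotype of Oscar, check whether crossing it with OO can produce every observed child phenotype.
  AA → possible child types {A} ✓
  AB → possible child types {A, B} ✓
  AO → possible child types {O, A} ✓
  BB → possible child types {B} ✗
  BO → possible child types {O, B} ✗
  OO → possible child types {O} ✗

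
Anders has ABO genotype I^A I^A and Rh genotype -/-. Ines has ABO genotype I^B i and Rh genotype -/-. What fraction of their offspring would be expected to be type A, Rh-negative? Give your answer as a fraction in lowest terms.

ABO cross I^A I^A × I^B i → offspring phenotypes: 1/2 A, 1/2 AB.
Rh cross -/- × -/- → 1 Rh-.
Independent loci: P(type A, Rh-negative) = 1/2 × 1 = 1/2.

1/2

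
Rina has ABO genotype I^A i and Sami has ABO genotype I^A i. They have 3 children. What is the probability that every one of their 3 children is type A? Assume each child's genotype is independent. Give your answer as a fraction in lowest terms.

ABO cross I^A i × I^A i → 1/4 O, 3/4 A.
So P(type A) = 3/4 per child.
All 3 independent: (3/4)^3 = 27/64.

27/64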